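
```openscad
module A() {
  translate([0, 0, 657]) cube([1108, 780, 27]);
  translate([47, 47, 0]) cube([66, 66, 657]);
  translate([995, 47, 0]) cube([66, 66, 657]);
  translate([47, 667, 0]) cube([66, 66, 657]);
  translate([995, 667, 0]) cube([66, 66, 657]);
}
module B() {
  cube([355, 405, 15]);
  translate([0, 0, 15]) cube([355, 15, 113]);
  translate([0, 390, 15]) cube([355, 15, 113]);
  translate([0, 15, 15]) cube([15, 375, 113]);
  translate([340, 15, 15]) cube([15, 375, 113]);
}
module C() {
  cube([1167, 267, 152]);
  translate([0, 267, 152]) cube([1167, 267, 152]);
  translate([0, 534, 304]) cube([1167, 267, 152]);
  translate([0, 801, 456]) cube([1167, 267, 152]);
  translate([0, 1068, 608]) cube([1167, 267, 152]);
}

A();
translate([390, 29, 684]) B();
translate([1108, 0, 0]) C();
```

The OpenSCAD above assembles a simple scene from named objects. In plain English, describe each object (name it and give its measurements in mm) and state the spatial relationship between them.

A is a table: top 1108 mm (x) × 780 mm (y), 27 mm thick, upper face at z = 684 mm, on four 66×66 mm square legs, each inset 47 mm from the nearest pair of top edges, running from z = 0 to the bottom of the top.

B is an open-topped rectangular box: outside dimensions 355×405×128 mm, with a uniform wall and base thickness of 15 mm. The base is a full 355×405 slab on the floor; four walls sit on top of the base. The front and back walls (the −y and +y sides) span the full width; the two side walls fit between them.

C is a run of 5 identical solid stair steps. Each tread is 1167×267 mm and each step block is 152 mm high. Step 1 rests on the floor; step k is offset from step 1 by (k−1)×267 mm in y and (k−1)×152 mm in z.

The open box is on top of the table. The staircase is against the table's +x side, with their −y faces flush.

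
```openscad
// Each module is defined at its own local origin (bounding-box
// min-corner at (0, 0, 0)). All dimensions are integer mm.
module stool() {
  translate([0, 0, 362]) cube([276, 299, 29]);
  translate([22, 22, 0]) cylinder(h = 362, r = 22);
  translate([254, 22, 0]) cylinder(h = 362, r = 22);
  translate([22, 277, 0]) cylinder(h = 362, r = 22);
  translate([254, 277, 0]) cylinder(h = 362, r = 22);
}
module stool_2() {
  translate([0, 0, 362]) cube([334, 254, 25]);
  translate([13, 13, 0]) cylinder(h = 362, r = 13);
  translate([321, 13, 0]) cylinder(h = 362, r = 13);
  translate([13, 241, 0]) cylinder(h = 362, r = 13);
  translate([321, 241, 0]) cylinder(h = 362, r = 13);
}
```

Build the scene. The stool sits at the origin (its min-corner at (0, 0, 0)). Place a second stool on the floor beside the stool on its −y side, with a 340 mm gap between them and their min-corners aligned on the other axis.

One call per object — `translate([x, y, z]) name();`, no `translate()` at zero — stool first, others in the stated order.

stool();
translate([0, -594, 0]) stool_2();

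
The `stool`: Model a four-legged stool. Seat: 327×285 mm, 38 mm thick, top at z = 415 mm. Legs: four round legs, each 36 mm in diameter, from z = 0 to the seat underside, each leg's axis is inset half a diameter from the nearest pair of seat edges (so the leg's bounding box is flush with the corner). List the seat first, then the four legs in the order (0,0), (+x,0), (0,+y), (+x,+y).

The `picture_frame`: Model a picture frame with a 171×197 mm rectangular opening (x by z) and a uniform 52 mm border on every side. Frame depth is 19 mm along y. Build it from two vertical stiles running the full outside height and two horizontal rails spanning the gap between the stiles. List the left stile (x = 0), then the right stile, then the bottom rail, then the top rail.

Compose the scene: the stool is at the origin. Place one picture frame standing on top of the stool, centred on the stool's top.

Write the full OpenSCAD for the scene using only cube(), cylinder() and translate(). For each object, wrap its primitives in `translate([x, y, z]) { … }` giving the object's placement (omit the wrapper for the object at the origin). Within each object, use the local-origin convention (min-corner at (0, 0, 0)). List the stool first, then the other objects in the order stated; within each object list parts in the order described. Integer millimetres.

translate([0, 0, 377]) cube([327, 285, 38]);
translate([18, 18, 0]) cylinder(h = 377, r = 18);
translate([309, 18, 0]) cylinder(h = 377, r = 18);
translate([18, 267, 0]) cylinder(h = 377, r = 18);
translate([309, 267, 0]) cylinder(h = 377, r = 18);
translate([26, 133, 415]) {
  cube([52, 19, 301]);
  translate([223, 0, 0]) cube([52, 19, 301]);
  translate([52, 0, 0]) cube([171, 19, 52]);
  translate([52, 0, 249]) cube([171, 19, 52]);
}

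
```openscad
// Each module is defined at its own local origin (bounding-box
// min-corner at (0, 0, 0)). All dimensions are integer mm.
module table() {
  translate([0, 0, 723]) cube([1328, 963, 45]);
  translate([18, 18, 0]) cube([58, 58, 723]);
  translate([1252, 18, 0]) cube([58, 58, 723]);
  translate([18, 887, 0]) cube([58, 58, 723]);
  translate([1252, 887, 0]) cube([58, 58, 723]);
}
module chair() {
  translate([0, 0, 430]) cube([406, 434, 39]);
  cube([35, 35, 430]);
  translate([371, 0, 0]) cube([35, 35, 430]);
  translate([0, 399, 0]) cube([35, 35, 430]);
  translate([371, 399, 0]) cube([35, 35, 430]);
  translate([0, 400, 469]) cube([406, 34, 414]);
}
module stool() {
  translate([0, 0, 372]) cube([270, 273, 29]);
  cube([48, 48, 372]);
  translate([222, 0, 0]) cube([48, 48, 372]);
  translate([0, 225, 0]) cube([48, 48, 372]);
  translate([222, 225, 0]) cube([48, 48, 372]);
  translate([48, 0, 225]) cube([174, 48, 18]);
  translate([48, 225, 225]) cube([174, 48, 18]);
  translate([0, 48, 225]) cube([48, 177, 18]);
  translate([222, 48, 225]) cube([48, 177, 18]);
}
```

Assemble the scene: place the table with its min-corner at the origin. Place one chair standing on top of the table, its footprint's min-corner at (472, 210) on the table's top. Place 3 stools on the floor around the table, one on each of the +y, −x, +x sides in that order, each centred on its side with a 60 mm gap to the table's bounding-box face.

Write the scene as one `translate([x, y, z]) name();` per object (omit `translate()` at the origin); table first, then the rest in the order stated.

table();
translate([472, 210, 768]) chair();
translate([529, 1023, 0]) stool();
translate([-330, 345, 0]) stool();
translate([1388, 345, 0]) stool();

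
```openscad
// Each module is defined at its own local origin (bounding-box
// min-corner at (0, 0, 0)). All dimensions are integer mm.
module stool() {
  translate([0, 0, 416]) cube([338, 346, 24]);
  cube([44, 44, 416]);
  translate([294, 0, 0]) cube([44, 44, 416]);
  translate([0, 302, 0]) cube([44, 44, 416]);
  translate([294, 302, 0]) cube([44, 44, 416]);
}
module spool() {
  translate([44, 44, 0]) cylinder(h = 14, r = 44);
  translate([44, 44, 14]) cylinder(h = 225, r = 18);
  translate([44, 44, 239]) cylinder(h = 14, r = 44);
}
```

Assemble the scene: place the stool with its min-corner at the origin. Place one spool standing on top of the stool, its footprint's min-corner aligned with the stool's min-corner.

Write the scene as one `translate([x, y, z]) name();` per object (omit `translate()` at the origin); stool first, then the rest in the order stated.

stool();
translate([0, 0, 440]) spool();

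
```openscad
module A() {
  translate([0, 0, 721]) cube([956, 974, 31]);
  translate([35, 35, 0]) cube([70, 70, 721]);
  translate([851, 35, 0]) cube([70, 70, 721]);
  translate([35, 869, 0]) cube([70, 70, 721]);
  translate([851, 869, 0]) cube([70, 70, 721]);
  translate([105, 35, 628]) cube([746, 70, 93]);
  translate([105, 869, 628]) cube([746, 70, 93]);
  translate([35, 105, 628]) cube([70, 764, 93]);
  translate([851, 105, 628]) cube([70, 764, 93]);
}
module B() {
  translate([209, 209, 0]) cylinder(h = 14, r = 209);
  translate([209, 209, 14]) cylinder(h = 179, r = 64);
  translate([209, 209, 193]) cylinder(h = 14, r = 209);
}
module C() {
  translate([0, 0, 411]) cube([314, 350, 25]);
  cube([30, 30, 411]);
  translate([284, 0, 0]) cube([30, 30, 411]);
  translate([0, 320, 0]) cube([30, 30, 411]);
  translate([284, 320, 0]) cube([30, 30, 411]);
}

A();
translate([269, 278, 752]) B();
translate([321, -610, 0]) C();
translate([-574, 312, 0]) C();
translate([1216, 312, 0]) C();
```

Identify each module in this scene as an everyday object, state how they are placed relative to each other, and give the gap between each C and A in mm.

A is a table. B is a spool. C is a stool. The spool is on top of the table, centred. Three stools sit around the table at the −y, −x, +x sides. The gap between each stool and the table is 260 mm.

Each stool's nearest face is 260 mm from the table's bounding box.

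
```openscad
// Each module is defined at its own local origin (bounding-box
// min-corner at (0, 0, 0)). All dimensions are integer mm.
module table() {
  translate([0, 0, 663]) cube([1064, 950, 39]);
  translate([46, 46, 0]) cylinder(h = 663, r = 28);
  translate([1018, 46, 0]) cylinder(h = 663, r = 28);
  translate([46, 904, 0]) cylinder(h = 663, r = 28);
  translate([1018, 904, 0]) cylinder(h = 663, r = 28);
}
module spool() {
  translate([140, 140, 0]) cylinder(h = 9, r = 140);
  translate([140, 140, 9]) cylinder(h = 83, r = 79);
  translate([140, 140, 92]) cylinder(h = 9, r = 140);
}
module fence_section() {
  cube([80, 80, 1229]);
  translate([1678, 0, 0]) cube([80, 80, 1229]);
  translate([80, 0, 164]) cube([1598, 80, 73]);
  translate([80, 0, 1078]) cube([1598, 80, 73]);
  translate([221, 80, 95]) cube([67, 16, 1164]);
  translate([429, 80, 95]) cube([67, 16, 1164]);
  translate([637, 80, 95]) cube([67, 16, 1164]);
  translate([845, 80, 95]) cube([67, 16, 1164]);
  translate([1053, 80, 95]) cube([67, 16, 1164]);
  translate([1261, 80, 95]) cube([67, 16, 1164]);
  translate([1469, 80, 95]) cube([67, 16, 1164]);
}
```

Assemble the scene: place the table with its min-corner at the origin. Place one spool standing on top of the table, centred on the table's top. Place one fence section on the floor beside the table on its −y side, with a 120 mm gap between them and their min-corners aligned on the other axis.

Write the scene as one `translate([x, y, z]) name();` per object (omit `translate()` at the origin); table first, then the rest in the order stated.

table();
translate([392, 335, 702]) spool();
translate([0, -216, 0]) fence_section();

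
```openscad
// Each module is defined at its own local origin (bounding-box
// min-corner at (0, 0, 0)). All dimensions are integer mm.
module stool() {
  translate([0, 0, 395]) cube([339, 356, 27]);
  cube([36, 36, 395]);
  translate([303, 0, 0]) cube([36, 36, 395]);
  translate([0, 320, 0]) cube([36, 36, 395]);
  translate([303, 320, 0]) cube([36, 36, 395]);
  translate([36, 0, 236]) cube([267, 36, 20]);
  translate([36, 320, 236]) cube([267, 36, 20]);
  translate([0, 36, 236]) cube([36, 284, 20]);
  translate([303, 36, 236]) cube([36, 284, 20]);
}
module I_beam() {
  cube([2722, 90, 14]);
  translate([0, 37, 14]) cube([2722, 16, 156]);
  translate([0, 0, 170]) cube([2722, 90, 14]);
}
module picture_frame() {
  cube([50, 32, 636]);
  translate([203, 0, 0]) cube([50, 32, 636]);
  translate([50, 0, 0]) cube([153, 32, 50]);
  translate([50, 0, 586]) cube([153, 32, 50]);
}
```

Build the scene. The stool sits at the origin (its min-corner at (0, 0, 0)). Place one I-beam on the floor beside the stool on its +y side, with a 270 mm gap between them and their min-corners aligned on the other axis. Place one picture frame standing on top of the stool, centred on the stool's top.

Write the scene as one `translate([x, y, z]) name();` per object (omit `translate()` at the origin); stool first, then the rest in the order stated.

stool();
translate([0, 626, 0]) I_beam();
translate([43, 162, 422]) picture_frame();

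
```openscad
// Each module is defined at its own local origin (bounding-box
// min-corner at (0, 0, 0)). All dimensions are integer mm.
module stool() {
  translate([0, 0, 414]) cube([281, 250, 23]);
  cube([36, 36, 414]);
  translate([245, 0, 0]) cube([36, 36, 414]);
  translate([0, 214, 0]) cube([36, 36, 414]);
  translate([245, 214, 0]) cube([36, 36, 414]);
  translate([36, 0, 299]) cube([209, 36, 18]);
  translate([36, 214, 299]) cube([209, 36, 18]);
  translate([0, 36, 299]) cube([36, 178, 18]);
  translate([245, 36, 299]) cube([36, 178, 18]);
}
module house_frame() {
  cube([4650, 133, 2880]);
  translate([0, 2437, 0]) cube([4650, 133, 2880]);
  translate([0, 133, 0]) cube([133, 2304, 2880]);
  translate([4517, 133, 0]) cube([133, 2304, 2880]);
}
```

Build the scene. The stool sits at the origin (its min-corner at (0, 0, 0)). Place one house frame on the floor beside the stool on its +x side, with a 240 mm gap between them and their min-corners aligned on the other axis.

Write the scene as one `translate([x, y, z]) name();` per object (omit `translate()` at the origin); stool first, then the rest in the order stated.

stool();
translate([521, 0, 0]) house_frame();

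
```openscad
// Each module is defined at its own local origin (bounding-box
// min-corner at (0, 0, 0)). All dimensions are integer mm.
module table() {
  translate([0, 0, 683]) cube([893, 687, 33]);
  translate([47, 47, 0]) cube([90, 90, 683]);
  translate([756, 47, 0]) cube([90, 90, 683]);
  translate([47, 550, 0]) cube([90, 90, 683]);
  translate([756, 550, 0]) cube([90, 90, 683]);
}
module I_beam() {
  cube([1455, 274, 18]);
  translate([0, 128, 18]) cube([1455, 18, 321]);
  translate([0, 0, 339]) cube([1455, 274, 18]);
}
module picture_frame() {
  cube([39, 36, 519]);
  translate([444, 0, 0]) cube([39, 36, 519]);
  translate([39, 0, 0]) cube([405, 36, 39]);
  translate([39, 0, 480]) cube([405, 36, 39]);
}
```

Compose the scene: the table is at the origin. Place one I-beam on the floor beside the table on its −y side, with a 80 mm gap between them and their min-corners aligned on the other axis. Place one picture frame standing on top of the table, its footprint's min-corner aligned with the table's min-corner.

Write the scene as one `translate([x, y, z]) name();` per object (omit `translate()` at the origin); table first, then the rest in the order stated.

table();
translate([0, -354, 0]) I_beam();
translate([0, 0, 716]) picture_frame();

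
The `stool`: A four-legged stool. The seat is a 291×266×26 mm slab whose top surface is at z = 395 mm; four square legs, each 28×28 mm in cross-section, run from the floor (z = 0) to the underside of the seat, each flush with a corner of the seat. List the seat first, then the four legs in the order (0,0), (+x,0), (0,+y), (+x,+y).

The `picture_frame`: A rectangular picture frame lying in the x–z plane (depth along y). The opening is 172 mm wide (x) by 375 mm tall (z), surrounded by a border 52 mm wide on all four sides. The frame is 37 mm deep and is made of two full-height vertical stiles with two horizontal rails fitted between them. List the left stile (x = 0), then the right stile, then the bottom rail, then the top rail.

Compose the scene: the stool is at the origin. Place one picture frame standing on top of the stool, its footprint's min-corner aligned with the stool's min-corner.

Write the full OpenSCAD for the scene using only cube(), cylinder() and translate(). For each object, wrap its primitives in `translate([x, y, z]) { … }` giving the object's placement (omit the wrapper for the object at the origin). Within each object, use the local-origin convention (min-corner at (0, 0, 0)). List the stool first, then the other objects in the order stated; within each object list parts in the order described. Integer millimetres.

translate([0, 0, 369]) cube([291, 266, 26]);
cube([28, 28, 369]);
translate([263, 0, 0]) cube([28, 28, 369]);
translate([0, 238, 0]) cube([28, 28, 369]);
translate([263, 238, 0]) cube([28, 28, 369]);
translate([0, 0, 395]) {
  cube([52, 37, 479]);
  translate([224, 0, 0]) cube([52, 37, 479]);
  translate([52, 0, 0]) cube([172, 37, 52]);
  translate([52, 0, 427]) cube([172, 37, 52]);
}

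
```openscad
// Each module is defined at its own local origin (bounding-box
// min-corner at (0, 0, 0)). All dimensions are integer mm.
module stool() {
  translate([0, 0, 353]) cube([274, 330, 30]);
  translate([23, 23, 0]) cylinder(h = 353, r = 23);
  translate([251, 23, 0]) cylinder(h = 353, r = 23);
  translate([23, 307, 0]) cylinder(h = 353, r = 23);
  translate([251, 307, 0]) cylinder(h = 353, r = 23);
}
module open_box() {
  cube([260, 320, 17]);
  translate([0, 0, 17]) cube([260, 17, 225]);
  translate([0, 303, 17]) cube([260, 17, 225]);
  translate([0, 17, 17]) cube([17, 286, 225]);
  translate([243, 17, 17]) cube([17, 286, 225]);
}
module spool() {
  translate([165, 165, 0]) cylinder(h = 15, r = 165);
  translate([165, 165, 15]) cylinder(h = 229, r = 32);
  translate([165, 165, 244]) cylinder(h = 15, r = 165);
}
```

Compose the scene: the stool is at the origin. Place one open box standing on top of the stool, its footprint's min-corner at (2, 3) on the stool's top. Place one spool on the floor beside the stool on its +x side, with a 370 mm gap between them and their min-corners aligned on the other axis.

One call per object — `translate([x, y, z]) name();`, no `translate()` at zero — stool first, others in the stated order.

stool();
translate([2, 3, 383]) open_box();
translate([644, 0, 0]) spool();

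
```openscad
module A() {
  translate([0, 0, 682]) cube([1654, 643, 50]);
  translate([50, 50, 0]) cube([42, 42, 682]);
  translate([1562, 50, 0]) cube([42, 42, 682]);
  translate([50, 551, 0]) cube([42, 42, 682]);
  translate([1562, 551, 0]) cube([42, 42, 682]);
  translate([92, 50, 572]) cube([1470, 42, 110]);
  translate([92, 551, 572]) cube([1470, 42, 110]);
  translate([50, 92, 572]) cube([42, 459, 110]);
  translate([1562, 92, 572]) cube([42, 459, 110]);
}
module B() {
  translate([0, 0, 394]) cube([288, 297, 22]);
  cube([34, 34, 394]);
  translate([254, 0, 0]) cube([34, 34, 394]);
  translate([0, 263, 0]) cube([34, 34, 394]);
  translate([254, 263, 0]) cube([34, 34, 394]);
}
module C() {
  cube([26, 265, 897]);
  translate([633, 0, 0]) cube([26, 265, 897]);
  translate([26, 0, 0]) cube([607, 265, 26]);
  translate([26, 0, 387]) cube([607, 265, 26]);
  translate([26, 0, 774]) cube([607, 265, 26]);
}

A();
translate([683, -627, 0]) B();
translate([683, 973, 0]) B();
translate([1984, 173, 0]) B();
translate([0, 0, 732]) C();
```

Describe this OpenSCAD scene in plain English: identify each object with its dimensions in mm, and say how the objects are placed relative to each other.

A is a table: top 1654 mm (x) × 643 mm (y), 50 mm thick, upper face at z = 732 mm, on four 42×42 mm square legs, each inset 50 mm from the nearest pair of top edges, running from z = 0 to the bottom of the top. Four apron rails, 42 mm thick and 110 mm tall, run between adjacent legs with their top edges flush with the underside of the top and their outer faces flush with the legs' outer faces.

B is a simple wooden stool: a rectangular seat 288 mm (x) by 297 mm (y), 22 mm thick, top face at z = 416 mm, on four square legs, each 34×34 mm in cross-section. The legs rest on z = 0, each flush with a corner of the seat.

C is a bookshelf 659 mm wide overall, 265 mm deep and 897 mm tall. The two sides are 26 mm thick vertical panels. 3 horizontal shelves of 26 mm thickness span between the inner faces of the sides; the lowest shelf sits on the floor and shelves are stacked with a clear vertical gap of 361 mm between each pair.

Three stools sit around the table at the −y, +y, +x sides. The bookshelf is on top of the table.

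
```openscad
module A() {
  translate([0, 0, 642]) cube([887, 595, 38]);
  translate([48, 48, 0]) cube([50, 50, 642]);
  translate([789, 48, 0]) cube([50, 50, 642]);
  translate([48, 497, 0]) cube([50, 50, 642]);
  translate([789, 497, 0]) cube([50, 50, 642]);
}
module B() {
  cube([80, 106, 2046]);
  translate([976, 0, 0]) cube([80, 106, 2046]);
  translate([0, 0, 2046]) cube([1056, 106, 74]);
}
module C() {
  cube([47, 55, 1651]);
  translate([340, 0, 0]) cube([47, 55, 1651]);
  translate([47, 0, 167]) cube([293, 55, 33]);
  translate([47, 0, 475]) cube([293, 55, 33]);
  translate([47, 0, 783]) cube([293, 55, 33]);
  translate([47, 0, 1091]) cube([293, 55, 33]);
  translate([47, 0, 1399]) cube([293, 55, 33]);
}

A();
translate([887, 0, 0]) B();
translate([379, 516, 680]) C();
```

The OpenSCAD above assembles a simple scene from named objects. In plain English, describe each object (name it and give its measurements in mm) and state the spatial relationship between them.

A is a table with a 887×595 mm rectangular top, 38 mm thick, top surface at z = 680 mm, supported by four 50×50 mm square legs, each inset 48 mm from the nearest pair of top edges, running from the floor.

B is a door frame. The clear opening is 896 mm wide and 2046 mm high. Two 80 mm wide jambs, 106 mm deep, stand either side of the opening from the floor to the top of the opening. A 74 mm thick head sits across the top of both jambs, spanning the full outside width of the frame.

C is a wooden ladder with two side rails of 47×55 mm section and 1651 mm height, set 387 mm apart overall. Between them run 5 rectangular rungs (55 mm deep, 33 mm thick), front faces flush with the rails' −y face. The bottom of the first rung is 167 mm above the floor and each subsequent rung is 308 mm higher than the one below.

The door frame is against the table's +x side, with their −y faces flush. The ladder is on top of the table.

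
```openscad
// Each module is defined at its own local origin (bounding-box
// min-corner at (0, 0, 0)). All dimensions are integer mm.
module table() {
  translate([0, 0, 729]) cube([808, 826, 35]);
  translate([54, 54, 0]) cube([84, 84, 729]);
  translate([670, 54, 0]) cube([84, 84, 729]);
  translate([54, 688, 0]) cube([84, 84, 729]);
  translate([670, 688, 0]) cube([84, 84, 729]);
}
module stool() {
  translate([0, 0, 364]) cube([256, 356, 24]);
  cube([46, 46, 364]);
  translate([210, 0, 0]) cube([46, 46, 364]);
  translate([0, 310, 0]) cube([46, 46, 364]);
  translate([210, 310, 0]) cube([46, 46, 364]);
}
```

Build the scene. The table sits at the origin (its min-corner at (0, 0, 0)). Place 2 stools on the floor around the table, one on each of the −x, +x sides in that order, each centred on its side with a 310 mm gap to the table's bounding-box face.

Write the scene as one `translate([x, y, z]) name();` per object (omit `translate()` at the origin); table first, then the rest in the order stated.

table();
translate([-566, 235, 0]) stool();
translate([1118, 235, 0]) stool();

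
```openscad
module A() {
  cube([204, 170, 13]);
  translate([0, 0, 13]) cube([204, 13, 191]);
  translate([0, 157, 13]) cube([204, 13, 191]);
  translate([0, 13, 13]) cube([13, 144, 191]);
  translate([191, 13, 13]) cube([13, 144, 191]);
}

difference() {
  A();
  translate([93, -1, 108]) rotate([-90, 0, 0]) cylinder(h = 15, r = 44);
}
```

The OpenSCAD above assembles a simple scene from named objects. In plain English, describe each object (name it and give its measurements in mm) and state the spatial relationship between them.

A is an open-topped rectangular box: outside dimensions 204×170×204 mm, with a uniform wall and base thickness of 13 mm. The base is a full 204×170 slab on the floor; four walls sit on top of the base. The front and back walls (the −y and +y sides) span the full width; the two side walls fit between them.

The open box has a circular hole of radius 44 mm through its front wall, centred at (x = 93, z = 108).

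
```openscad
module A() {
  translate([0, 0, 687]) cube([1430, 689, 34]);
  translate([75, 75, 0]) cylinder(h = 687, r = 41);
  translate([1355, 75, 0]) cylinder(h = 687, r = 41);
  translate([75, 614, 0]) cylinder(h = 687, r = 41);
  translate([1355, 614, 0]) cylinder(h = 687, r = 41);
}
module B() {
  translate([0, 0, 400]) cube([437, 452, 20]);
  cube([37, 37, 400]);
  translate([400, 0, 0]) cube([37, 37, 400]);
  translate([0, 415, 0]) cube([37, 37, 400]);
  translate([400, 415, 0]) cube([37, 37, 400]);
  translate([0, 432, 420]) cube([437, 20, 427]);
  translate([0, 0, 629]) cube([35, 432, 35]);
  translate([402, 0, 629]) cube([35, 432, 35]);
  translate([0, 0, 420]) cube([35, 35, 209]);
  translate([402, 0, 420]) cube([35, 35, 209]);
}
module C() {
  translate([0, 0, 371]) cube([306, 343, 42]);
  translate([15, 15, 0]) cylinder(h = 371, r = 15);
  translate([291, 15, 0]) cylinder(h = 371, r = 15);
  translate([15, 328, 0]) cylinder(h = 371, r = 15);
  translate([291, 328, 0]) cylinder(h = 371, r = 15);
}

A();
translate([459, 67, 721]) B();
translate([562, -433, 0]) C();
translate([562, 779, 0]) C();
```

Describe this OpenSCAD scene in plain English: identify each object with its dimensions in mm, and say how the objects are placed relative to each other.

A is a table: top 1430 mm (x) × 689 mm (y), 34 mm thick, upper face at z = 721 mm, on four round legs of 82 mm diameter, each leg's bounding box inset 34 mm from the nearest pair of top edges, running from z = 0 to the bottom of the top.

B is a chair. The seat is a 437×452×20 mm slab with its top at z = 420 mm, on four 37×37 mm corner legs (flush with the seat edges, standing on z = 0). A flat backrest 20 mm thick, 427 mm tall, spans the full seat width and rises from the seat top along its +y edge, rear face flush with the rear of the seat. Two armrests of 35×35 mm section run along each side from the seat's front edge to the front of the backrest, top faces 244 mm above the seat top and outer faces flush with the seat's x-edges; a 35×35 mm post under the front of each armrest stands on the seat at the front corner.

C is a four-legged stool. The seat is a 306×343×42 mm slab whose top surface is at z = 413 mm; four round legs, each 30 mm in diameter, run from the floor (z = 0) to the underside of the seat, each leg's axis is inset half a diameter from the nearest pair of seat edges (so the leg's bounding box is flush with the corner).

The chair is on top of the table. Two stools sit around the table at the −y, +y sides.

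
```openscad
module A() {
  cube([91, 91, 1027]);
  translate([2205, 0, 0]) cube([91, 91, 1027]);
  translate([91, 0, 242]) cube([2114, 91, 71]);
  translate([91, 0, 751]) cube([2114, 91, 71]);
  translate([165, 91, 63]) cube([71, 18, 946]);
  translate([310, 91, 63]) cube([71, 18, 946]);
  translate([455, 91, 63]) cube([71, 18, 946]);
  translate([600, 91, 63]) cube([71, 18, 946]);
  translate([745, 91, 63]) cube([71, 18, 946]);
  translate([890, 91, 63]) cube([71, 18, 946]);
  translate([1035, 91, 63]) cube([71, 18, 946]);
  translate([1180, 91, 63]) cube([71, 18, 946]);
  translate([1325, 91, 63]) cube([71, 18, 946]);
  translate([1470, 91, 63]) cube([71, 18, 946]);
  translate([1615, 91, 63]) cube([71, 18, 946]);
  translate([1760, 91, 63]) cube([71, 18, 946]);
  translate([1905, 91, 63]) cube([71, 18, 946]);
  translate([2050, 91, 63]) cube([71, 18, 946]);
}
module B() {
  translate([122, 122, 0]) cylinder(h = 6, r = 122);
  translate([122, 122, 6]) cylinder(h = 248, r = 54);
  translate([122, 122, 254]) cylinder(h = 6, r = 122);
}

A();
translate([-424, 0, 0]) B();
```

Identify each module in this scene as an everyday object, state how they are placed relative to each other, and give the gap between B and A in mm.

The spool's nearest face is 180 mm from the fence section's −x face.

A is a fence section. B is a spool. The spool is on the floor beside the fence section on its −x side. The gap between the spool and the fence section is 180 mm.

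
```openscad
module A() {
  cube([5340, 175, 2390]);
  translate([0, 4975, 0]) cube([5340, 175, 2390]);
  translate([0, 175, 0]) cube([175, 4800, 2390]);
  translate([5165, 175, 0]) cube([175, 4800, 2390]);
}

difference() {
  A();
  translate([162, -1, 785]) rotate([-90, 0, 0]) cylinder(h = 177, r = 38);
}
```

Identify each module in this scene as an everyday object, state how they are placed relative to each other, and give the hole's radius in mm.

A is a house frame. The house frame has a circular hole through its front wall. The hole's radius is 38 mm.

The subtracted cylinder has r = 38 mm.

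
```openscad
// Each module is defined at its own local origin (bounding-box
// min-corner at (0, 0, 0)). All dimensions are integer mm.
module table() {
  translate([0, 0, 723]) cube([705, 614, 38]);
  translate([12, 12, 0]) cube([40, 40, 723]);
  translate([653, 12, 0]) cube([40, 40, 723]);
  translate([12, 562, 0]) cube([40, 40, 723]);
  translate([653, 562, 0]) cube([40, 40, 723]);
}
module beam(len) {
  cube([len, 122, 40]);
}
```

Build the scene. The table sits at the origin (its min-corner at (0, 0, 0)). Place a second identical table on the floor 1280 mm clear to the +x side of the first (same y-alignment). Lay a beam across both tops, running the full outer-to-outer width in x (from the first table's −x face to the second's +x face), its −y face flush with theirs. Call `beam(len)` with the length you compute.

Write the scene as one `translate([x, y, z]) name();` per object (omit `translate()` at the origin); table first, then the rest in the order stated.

table();
translate([1985, 0, 0]) table();
translate([0, 0, 761]) beam(2690);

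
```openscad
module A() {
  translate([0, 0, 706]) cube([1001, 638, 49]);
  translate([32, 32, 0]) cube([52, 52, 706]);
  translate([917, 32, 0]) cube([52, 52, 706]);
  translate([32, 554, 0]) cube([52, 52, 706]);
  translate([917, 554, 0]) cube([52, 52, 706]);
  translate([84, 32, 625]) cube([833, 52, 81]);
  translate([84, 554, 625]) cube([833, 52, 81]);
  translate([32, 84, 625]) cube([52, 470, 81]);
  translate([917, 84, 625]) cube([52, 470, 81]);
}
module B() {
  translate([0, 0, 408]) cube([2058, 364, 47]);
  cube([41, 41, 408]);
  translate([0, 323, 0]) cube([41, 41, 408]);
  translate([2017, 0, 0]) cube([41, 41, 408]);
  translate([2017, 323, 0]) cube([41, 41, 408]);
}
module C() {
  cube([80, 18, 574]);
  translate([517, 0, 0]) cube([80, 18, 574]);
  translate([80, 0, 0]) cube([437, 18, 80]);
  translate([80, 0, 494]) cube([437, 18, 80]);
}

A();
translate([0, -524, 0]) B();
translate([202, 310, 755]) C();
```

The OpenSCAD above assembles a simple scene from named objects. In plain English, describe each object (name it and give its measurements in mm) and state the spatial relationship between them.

A is a rectangular dining table. The top is 1001×638×49 mm with its upper surface at z = 755 mm. It stands on four 52×52 mm square legs, each inset 32 mm from the nearest pair of top edges, running from the floor to the underside of the top. Four apron rails, 52 mm thick and 81 mm tall, run between adjacent legs with their top edges flush with the underside of the top and their outer faces flush with the legs' outer faces.

B is a long wooden bench with a 2058 mm (x) × 364 mm (y) seat, 47 mm thick, its top surface 455 mm above the floor. Four 41 mm square legs at the seat corners, flush with the edges, run from z = 0 to the seat underside.

C is a rectangular picture frame lying in the x–z plane (depth along y). The opening is 437 mm wide (x) by 414 mm tall (z), surrounded by a border 80 mm wide on all four sides. The frame is 18 mm deep and is made of two full-height vertical stiles with two horizontal rails fitted between them.

The bench is on the floor beside the table on its −y side. The picture frame is on top of the table, centred.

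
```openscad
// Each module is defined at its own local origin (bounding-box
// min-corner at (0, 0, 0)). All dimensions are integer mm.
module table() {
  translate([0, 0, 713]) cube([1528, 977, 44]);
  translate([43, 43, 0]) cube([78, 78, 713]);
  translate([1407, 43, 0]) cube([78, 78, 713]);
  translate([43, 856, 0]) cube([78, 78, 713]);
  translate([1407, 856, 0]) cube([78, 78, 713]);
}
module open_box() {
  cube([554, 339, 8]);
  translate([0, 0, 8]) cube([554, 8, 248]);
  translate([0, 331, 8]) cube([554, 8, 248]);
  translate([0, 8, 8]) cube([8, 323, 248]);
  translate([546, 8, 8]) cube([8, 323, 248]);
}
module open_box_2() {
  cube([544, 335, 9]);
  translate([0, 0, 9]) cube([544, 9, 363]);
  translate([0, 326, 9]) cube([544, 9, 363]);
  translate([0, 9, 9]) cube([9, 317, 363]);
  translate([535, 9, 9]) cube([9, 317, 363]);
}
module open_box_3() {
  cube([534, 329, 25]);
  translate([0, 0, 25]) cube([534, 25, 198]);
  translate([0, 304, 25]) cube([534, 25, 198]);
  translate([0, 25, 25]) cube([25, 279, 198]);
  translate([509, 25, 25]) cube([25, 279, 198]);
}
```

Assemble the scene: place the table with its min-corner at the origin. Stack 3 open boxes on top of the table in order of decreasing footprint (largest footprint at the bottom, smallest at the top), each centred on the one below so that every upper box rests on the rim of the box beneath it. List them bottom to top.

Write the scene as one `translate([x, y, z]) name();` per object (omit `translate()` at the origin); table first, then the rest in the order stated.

table();
translate([487, 319, 757]) open_box();
translate([492, 321, 1013]) open_box_2();
translate([497, 324, 1385]) open_box_3();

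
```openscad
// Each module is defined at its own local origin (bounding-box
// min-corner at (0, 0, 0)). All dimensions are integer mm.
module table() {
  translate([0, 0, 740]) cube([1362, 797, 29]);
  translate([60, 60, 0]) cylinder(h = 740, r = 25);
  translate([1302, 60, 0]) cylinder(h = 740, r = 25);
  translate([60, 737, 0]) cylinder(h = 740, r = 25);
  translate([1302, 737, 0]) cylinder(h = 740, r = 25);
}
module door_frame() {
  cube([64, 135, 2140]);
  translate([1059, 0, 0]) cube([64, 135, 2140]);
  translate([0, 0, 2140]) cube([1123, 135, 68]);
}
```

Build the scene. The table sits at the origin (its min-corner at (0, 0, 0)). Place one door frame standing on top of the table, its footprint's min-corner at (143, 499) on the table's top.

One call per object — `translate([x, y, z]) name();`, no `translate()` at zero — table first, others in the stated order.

table();
translate([143, 499, 769]) door_frame();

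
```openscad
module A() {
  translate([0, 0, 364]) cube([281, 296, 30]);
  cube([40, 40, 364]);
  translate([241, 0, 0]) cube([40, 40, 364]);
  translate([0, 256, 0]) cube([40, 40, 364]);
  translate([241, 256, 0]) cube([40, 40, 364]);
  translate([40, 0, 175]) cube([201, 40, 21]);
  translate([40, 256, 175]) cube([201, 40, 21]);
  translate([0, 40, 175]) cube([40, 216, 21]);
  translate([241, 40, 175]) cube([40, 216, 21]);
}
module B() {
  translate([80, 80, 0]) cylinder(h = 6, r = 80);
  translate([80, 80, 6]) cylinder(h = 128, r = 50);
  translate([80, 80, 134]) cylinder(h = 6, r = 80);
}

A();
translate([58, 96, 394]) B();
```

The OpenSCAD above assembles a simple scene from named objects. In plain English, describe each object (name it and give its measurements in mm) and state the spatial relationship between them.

A is a four-legged stool. The seat is 281×296 mm, 30 mm thick, top at z = 394 mm. It stands on four square legs, each 40×40 mm in cross-section, from z = 0 to the seat underside, each flush with a corner of the seat. Four stretchers, 40 mm wide and 21 mm tall, connect adjacent legs with their undersides at z = 175 mm, each running between the inner faces of the legs it joins and aligned with the legs' outer faces on the other axis.

B is a spool: two coaxial disc flanges of radius 80 mm and thickness 6 mm, joined by a core cylinder of radius 50 mm and height 128 mm. The lower flange rests on z = 0 and the three cylinders share a vertical axis.

The spool is on top of the stool.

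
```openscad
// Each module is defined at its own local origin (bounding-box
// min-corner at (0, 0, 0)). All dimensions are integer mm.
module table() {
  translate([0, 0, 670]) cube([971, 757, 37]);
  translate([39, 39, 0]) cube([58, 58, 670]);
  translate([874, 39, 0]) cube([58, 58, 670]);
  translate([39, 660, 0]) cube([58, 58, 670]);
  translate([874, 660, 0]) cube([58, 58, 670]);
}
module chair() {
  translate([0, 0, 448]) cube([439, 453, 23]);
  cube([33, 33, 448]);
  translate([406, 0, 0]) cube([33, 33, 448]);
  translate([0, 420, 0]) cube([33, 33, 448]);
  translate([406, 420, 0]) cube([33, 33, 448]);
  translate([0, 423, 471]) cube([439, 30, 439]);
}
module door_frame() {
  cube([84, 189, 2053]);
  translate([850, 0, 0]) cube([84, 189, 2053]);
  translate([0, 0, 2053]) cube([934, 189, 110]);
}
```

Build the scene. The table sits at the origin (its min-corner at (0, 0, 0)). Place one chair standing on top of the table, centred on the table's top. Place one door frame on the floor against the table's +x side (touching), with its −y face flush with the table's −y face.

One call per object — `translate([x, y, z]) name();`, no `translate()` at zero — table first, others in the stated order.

table();
translate([266, 152, 707]) chair();
translate([971, 0, 0]) door_frame();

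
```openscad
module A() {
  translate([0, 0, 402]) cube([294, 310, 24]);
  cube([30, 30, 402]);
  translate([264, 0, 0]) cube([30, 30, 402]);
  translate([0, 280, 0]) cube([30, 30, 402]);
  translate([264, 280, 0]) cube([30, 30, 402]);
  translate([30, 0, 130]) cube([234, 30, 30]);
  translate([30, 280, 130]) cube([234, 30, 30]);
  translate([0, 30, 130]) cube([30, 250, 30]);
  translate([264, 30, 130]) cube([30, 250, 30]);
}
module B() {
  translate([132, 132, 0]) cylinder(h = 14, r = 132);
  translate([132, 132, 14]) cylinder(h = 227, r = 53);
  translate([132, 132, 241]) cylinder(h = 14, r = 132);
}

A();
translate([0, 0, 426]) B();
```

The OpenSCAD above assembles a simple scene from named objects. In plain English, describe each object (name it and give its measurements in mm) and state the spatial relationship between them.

A is a simple wooden stool: a rectangular seat 294 mm (x) by 310 mm (y), 24 mm thick, top face at z = 426 mm, on four square legs, each 30×30 mm in cross-section. The legs rest on z = 0, each flush with a corner of the seat. Four stretchers, 30 mm wide and 30 mm tall, connect adjacent legs with their undersides at z = 130 mm, each running between the inner faces of the legs it joins and aligned with the legs' outer faces on the other axis.

B is a spool: two coaxial disc flanges of radius 132 mm and thickness 14 mm, joined by a core cylinder of radius 53 mm and height 227 mm. The lower flange rests on z = 0 and the three cylinders share a vertical axis.

The spool is on top of the stool.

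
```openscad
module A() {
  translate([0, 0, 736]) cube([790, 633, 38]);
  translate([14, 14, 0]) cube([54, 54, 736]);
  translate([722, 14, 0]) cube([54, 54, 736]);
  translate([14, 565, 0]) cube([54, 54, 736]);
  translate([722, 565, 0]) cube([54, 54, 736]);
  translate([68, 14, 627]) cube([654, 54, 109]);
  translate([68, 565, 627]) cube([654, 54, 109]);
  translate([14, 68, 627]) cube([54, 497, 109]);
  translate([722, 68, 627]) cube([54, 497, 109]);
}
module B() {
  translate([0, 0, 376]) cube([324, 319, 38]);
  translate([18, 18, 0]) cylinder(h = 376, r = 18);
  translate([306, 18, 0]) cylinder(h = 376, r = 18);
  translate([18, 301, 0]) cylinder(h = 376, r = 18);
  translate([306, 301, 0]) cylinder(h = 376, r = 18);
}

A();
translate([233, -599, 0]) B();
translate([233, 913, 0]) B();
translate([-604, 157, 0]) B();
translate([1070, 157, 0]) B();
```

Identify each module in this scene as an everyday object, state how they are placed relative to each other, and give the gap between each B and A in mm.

A is a table. B is a stool. Four stools sit around the table at the −y, +y, −x, +x sides. The gap between each stool and the table is 280 mm.

Each stool's nearest face is 280 mm from the table's bounding box.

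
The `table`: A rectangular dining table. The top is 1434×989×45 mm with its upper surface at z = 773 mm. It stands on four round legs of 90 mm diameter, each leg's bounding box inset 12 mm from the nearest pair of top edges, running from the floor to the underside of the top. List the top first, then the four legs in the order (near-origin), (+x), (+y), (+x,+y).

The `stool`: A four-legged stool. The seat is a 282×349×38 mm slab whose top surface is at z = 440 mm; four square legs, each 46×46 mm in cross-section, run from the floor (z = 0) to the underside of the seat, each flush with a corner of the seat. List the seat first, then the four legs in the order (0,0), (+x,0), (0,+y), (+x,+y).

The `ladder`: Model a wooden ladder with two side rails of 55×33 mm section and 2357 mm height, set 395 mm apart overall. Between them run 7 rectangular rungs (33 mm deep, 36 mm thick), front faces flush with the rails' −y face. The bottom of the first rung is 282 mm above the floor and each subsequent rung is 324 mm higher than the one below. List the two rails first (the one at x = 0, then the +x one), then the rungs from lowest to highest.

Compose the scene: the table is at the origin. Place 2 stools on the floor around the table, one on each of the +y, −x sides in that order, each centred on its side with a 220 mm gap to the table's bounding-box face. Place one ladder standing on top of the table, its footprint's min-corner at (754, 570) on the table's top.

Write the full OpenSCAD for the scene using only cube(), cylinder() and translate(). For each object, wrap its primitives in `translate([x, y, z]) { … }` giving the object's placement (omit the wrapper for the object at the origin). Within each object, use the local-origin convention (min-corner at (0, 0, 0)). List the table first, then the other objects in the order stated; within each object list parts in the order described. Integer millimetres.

translate([0, 0, 728]) cube([1434, 989, 45]);
translate([57, 57, 0]) cylinder(h = 728, r = 45);
translate([1377, 57, 0]) cylinder(h = 728, r = 45);
translate([57, 932, 0]) cylinder(h = 728, r = 45);
translate([1377, 932, 0]) cylinder(h = 728, r = 45);
translate([576, 1209, 0]) {
  translate([0, 0, 402]) cube([282, 349, 38]);
  cube([46, 46, 402]);
  translate([236, 0, 0]) cube([46, 46, 402]);
  translate([0, 303, 0]) cube([46, 46, 402]);
  translate([236, 303, 0]) cube([46, 46, 402]);
}
translate([-502, 320, 0]) {
  translate([0, 0, 402]) cube([282, 349, 38]);
  cube([46, 46, 402]);
  translate([236, 0, 0]) cube([46, 46, 402]);
  translate([0, 303, 0]) cube([46, 46, 402]);
  translate([236, 303, 0]) cube([46, 46, 402]);
}
translate([754, 570, 773]) {
  cube([55, 33, 2357]);
  translate([340, 0, 0]) cube([55, 33, 2357]);
  translate([55, 0, 282]) cube([285, 33, 36]);
  translate([55, 0, 606]) cube([285, 33, 36]);
  translate([55, 0, 930]) cube([285, 33, 36]);
  translate([55, 0, 1254]) cube([285, 33, 36]);
  translate([55, 0, 1578]) cube([285, 33, 36]);
  translate([55, 0, 1902]) cube([285, 33, 36]);
  translate([55, 0, 2226]) cube([285, 33, 36]);
}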